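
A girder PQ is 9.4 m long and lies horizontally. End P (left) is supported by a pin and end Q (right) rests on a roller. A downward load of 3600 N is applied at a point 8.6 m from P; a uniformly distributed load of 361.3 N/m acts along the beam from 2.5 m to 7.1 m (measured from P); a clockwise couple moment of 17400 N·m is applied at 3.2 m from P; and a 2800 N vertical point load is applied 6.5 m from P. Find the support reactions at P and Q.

Resultant of the distributed load: 361.3 × 4.6 = 1661.98 N at 4.8 m from P.
Taking moments about P: Q_y·9.4 − 3600·8.6 − (361.3·4.6)·4.8 − 17400 − 2800·6.5 = 0 → Q_y = 74537.504/9.4 = 7929.52 ≈ 7930 N.
ΣF_y = 0: P_y + 7929.52 − 3600 − 361.3·4.6 − 2800 = 0 → P_y = 132.5 N.
ΣF_x = 0: no horizontal applied forces, so P_x = 0.

P_x = 0, P_y = 132.5 N, Q_y = 7930 N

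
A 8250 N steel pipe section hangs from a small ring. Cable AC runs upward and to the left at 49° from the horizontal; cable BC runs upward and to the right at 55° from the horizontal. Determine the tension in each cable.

T_AC = 4877 N, T_BC = 5578 N

ΣF_x = 0: −T_AC·cos49° + T_BC·cos55° = 0 → T_BC = 1.1438·T_AC.
ΣF_y = 0: T_AC·sin49° + T_BC·sin55° = 8250.
Substitute: T_AC·(0.75471 + 1.1438·0.819152) = 8250 → T_AC = 4876.88 ≈ 4877 N.
Then T_BC = 1.1438 × 4876.88 = 5578 N.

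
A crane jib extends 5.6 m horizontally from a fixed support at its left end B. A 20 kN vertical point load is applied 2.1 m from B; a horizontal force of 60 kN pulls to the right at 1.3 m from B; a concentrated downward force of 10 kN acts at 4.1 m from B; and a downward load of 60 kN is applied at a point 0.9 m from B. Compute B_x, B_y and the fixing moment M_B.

ΣF_x = 0: B_x + 60 = 0 → B_x = -60.00 kN.
ΣF_y = 0: B_y − 20 − 10 − 60 = 0 → B_y = 90.00 kN.
ΣM about B: M_B − 20·2.1 − 10·4.1 − 60·0.9 = 0 → M_B = 137.0 kN·m.

B_x = -60.00 kN, B_y = 90.00 kN, M_B = 137.0 kN·m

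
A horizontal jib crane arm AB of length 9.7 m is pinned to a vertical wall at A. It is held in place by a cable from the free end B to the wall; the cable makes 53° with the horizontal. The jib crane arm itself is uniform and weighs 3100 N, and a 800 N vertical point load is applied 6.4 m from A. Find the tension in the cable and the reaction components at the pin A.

T = 2602 N, A_x = 1566 N, A_y = 1822 N

ΣM about A: T·sin53°·9.7 − 3100·4.85 − 800·6.4 = 0 → T = 20155/(9.7·0.798636) = 2601.73 ≈ 2602 N.
ΣF_x = 0: A_x − T·cos53° = 0 → A_x = 2601.73 × 0.601815 = 1566 N.
ΣF_y = 0: A_y + T·sin53° − 3100 − 800 = 0 → A_y = 3900 − 2601.73 × 0.798636 = 1822 N.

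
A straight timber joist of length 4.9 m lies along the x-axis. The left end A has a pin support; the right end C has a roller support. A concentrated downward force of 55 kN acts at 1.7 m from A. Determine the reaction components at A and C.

ΣM about A: C_y·4.9 − 55·1.7 = 0 → C_y = 93.5/4.9 = 19.0816 ≈ 19.08 kN.
ΣF_y = 0: A_y + 19.0816 − 55 = 0 → A_y = 35.92 kN.
ΣF_x = 0: no horizontal applied forces, so A_x = 0.

A_x = 0, A_y = 35.92 kN, C_y = 19.08 kN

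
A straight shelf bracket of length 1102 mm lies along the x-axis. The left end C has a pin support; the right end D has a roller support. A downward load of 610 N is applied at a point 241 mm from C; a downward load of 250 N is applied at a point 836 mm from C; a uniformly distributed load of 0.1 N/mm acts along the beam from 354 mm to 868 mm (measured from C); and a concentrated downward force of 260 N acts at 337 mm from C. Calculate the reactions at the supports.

Resultant of the distributed load: 0.1 × 514 = 51.4 N at 611 mm from C.
ΣM about C: D_y·1102 − 610·241 − 250·836 − (0.1·514)·611 − 260·337 = 0 → D_y = 475035.4/1102 = 431.067 ≈ 431.1 N.
ΣF_y = 0: C_y + 431.067 − 610 − 250 − 0.1·514 − 260 = 0 → C_y = 740.3 N.
ΣF_x = 0: no horizontal applied forces, so C_x = 0.

C_x = 0, C_y = 740.3 N, D_y = 431.1 N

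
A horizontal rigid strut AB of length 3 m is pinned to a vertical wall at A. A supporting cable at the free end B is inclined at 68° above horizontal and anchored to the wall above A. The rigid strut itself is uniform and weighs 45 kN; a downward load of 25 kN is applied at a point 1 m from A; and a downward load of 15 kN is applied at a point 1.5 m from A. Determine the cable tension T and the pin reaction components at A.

T = 41.34 kN, A_x = 15.49 kN, A_y = 46.67 kN

ΣM about A: T·sin68°·3 − 45·1.5 − 25·1 − 15·1.5 = 0 → T = 115/(3·0.927184) = 41.3438 ≈ 41.34 kN.
ΣF_x = 0: A_x − T·cos68° = 0 → A_x = 41.3438 × 0.374607 = 15.49 kN.
ΣF_y = 0: A_y + T·sin68° − 45 − 25 − 15 = 0 → A_y = 85 − 41.3438 × 0.927184 = 46.67 kN.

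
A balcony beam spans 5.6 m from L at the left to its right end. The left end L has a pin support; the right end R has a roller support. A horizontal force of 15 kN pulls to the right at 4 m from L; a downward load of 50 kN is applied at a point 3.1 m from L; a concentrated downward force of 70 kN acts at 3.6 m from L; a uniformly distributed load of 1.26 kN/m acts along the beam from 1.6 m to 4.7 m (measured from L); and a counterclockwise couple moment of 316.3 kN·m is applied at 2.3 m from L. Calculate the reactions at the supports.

L_x = -15.00 kN, L_y = 105.5 kN, R_y = 18.39 kN

Resultant of the distributed load: 1.26 × 3.1 = 3.906 kN at 3.15 m from L.
ΣM about L: R_y·5.6 − 50·3.1 − 70·3.6 − (1.26·3.1)·3.15 + 316.3 = 0 → R_y = 103.0039/5.6 = 18.3936 ≈ 18.39 kN.
ΣF_y = 0: L_y + 18.3936 − 50 − 70 − 1.26·3.1 = 0 → L_y = 105.5 kN.
ΣF_x = 0: L_x + 15 = 0 → L_x = -15.00 kN.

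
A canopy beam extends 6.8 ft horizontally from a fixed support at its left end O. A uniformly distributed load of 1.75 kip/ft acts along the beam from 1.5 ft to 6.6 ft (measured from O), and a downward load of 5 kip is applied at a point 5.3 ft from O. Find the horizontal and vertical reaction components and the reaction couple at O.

Resultant of the distributed load: 1.75 × 5.1 = 8.925 kip at 4.05 ft from O.
ΣF_x = 0: O_x = 0.
ΣF_y = 0: O_y − 1.75·5.1 − 5 = 0 → O_y = 13.92 kip.
ΣM about O: M_O − (1.75·5.1)·4.05 − 5·5.3 = 0 → M_O = 62.65 kip·ft.

O_x = 0, O_y = 13.92 kip, M_O = 62.65 kip·ft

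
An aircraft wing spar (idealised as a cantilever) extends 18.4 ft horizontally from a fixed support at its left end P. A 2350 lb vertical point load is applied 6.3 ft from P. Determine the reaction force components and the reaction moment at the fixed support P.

ΣF_x = 0: P_x = 0.
ΣF_y = 0: P_y − 2350 = 0 → P_y = 2350 lb.
ΣM about P: M_P − 2350·6.3 = 0 → M_P = 14800 lb·ft.

P_x = 0, P_y = 2350 lb, M_P = 14800 lb·ft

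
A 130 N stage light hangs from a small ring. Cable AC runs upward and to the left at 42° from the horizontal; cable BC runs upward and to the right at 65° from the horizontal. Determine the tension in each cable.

T_AC = 57.45 N, T_BC = 101.0 N

ΣF_x = 0: −T_AC·cos42° + T_BC·cos65° = 0 → T_BC = 1.75843·T_AC.
ΣF_y = 0: T_AC·sin42° + T_BC·sin65° = 130.
Substitute: T_AC·(0.669131 + 1.75843·0.906308) = 130 → T_AC = 57.4507 ≈ 57.45 N.
Then T_BC = 1.75843 × 57.4507 = 101.0 N.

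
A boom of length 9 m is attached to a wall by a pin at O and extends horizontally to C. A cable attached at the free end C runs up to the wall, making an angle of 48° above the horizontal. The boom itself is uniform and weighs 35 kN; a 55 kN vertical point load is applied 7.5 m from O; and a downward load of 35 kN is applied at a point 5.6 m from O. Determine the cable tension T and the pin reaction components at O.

ΣM about O: T·sin48°·9 − 35·4.5 − 55·7.5 − 35·5.6 = 0 → T = 766/(9·0.743145) = 114.528 ≈ 114.5 kN.
ΣF_x = 0: O_x − T·cos48° = 0 → O_x = 114.528 × 0.669131 = 76.63 kN.
ΣF_y = 0: O_y + T·sin48° − 35 − 55 − 35 = 0 → O_y = 125 − 114.528 × 0.743145 = 39.89 kN.

T = 114.5 kN, O_x = 76.63 kN, O_y = 39.89 kN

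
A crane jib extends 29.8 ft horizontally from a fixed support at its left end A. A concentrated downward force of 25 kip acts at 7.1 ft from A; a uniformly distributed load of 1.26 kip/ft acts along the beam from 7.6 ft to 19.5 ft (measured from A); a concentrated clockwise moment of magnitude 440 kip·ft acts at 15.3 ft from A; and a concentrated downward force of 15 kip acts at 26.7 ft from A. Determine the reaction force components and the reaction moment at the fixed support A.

A_x = 0, A_y = 54.99 kip, M_A = 1221 kip·ft

Resultant of the distributed load: 1.26 × 11.9 = 14.994 kip at 13.55 ft from A.
ΣF_x = 0: A_x = 0.
ΣF_y = 0: A_y − 25 − 1.26·11.9 − 15 = 0 → A_y = 54.99 kip.
ΣM about A: M_A − 25·7.1 − (1.26·11.9)·13.55 − 440 − 15·26.7 = 0 → M_A = 1221 kip·ft.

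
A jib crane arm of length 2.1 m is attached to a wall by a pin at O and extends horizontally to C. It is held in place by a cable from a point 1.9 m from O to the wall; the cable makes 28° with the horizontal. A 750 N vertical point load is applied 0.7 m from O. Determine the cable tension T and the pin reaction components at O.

ΣM about O: T·sin28°·1.9 − 750·0.7 = 0 → T = 525/(1.9·0.469472) = 588.567 ≈ 588.6 N.
ΣF_x = 0: O_x − T·cos28° = 0 → O_x = 588.567 × 0.882948 = 519.7 N.
ΣF_y = 0: O_y + T·sin28° − 750 = 0 → O_y = 750 − 588.567 × 0.469472 = 473.7 N.

T = 588.6 N, O_x = 519.7 N, O_y = 473.7 N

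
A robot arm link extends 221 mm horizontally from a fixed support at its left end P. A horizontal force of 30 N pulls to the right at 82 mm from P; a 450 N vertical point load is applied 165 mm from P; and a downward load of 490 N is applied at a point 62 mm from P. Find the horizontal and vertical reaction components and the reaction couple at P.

ΣF_x = 0: P_x + 30 = 0 → P_x = -30.00 N.
ΣF_y = 0: P_y − 450 − 490 = 0 → P_y = 940.0 N.
ΣM about P: M_P − 450·165 − 490·62 = 0 → M_P = 104600 N·mm.

P_x = -30.00 N, P_y = 940.0 N, M_P = 104600 N·mm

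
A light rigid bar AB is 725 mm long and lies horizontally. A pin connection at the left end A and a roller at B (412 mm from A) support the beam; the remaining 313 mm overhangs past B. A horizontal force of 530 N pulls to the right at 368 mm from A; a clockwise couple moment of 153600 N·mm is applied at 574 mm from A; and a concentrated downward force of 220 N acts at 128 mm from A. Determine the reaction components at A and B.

Taking moments about A: B_y·412 − 153600 − 220·128 = 0 → B_y = 181760/412 = 441.165 ≈ 441.2 N.
ΣF_y = 0: A_y + 441.165 − 220 = 0 → A_y = -221.2 N.
ΣF_x = 0: A_x + 530 = 0 → A_x = -530.0 N.

A_x = -530.0 N, A_y = -221.2 N, B_y = 441.2 N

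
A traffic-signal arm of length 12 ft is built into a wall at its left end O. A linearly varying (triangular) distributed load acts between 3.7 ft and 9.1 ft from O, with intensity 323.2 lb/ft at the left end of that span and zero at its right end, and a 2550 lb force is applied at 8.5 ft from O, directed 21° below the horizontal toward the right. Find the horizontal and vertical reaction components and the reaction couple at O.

O_x = -2381 lb, O_y = 1786 lb, M_O = 12570 lb·ft

Resultant of the triangular load: ½ × 323.2 × 5.4 = 872.64 lb, acting at 5.5 ft from O (one-third of the span from the peak).
ΣF_x = 0: O_x + 2550·cos21° = 0 → O_x = -2381 lb.
ΣF_y = 0: O_y − ½·323.2·5.4 − 2550·sin21° = 0 → O_y = 1786 lb.
ΣM about O: M_O − (½·323.2·5.4)·5.5 − 2550·sin21°·8.5 = 0 → M_O = 12570 lb·ft.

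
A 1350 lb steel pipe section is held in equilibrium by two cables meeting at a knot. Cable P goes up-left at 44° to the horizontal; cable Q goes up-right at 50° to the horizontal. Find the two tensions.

ΣF_x = 0: −T_P·cos44° + T_Q·cos50° = 0 → T_Q = 1.11909·T_P.
ΣF_y = 0: T_P·sin44° + T_Q·sin50° = 1350.
Substitute: T_P·(0.694658 + 1.11909·0.766044) = 1350 → T_P = 869.884 ≈ 869.9 lb.
Then T_Q = 1.11909 × 869.884 = 973.5 lb.

T_P = 869.9 lb, T_Q = 973.5 lb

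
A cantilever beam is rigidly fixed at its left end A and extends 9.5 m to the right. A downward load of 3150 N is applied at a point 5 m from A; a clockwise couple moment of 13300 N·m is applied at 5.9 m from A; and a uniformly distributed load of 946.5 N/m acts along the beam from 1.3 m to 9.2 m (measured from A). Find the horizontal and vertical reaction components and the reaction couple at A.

A_x = 0, A_y = 10630 N, M_A = 68310 N·m

Resultant of the distributed load: 946.5 × 7.9 = 7477.35 N at 5.25 m from A.
ΣF_x = 0: A_x = 0.
ΣF_y = 0: A_y − 3150 − 946.5·7.9 = 0 → A_y = 10630 N.
ΣM about A: M_A − 3150·5 − 13300 − (946.5·7.9)·5.25 = 0 → M_A = 68310 N·m.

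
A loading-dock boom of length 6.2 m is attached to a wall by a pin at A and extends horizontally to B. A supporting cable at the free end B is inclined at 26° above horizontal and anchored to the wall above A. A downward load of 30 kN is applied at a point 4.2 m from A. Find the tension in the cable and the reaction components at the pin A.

T = 46.36 kN, A_x = 41.67 kN, A_y = 9.677 kN

ΣM about A: T·sin26°·6.2 − 30·4.2 = 0 → T = 126/(6.2·0.438371) = 46.3593 ≈ 46.36 kN.
ΣF_x = 0: A_x − T·cos26° = 0 → A_x = 46.3593 × 0.898794 = 41.67 kN.
ΣF_y = 0: A_y + T·sin26° − 30 = 0 → A_y = 30 − 46.3593 × 0.438371 = 9.677 kN.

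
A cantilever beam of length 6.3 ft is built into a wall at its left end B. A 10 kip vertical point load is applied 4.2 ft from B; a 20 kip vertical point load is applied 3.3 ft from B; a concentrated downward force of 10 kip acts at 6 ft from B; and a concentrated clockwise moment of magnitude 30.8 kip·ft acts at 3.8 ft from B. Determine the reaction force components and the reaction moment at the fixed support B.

B_x = 0, B_y = 40.00 kip, M_B = 198.8 kip·ft

ΣF_x = 0: B_x = 0.
ΣF_y = 0: B_y − 10 − 20 − 10 = 0 → B_y = 40.00 kip.
ΣM about B: M_B − 10·4.2 − 20·3.3 − 10·6 − 30.8 = 0 → M_B = 198.8 kip·ft.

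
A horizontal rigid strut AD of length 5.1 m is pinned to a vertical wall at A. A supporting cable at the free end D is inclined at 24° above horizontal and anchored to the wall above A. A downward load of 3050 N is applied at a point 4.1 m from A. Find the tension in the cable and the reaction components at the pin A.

T = 6028 N, A_x = 5507 N, A_y = 598.0 N

ΣM about A: T·sin24°·5.1 − 3050·4.1 = 0 → T = 12505/(5.1·0.406737) = 6028.37 ≈ 6028 N.
ΣF_x = 0: A_x − T·cos24° = 0 → A_x = 6028.37 × 0.913545 = 5507 N.
ΣF_y = 0: A_y + T·sin24° − 3050 = 0 → A_y = 3050 − 6028.37 × 0.406737 = 598.0 N.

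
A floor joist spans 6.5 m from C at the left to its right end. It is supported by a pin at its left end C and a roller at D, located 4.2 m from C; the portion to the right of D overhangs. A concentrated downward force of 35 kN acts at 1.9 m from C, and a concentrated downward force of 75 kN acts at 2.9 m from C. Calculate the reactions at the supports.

ΣM about C: D_y·4.2 − 35·1.9 − 75·2.9 = 0 → D_y = 284/4.2 = 67.619 ≈ 67.62 kN.
ΣF_y = 0: C_y + 67.619 − 35 − 75 = 0 → C_y = 42.38 kN.
ΣF_x = 0: no horizontal applied forces, so C_x = 0.

C_x = 0, C_y = 42.38 kN, D_y = 67.62 kN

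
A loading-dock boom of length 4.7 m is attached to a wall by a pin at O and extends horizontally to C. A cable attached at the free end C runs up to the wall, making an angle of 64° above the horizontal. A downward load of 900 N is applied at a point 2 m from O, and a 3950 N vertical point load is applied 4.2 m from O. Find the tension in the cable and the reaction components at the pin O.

ΣM about O: T·sin64°·4.7 − 900·2 − 3950·4.2 = 0 → T = 18390/(4.7·0.898794) = 4353.35 ≈ 4353 N.
ΣF_x = 0: O_x − T·cos64° = 0 → O_x = 4353.35 × 0.438371 = 1908 N.
ΣF_y = 0: O_y + T·sin64° − 900 − 3950 = 0 → O_y = 4850 − 4353.35 × 0.898794 = 937.2 N.

T = 4353 N, O_x = 1908 N, O_y = 937.2 N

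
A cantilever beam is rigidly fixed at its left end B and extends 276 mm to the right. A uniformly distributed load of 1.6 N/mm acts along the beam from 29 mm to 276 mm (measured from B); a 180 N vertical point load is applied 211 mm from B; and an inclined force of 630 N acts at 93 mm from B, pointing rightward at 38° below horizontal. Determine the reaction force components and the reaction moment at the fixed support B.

Resultant of the distributed load: 1.6 × 247 = 395.2 N at 152.5 mm from B.
ΣF_x = 0: B_x + 630·cos38° = 0 → B_x = -496.4 N.
ΣF_y = 0: B_y − 1.6·247 − 180 − 630·sin38° = 0 → B_y = 963.1 N.
ΣM about B: M_B − (1.6·247)·152.5 − 180·211 − 630·sin38°·93 = 0 → M_B = 134300 N·mm.

B_x = -496.4 N, B_y = 963.1 N, M_B = 134300 N·mm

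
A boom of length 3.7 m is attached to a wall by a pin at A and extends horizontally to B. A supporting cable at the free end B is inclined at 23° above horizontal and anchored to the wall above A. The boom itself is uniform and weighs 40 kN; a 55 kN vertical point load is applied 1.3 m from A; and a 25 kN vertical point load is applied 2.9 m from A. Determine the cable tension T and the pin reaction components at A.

T = 150.8 kN, A_x = 138.8 kN, A_y = 61.08 kN

ΣM about A: T·sin23°·3.7 − 40·1.85 − 55·1.3 − 25·2.9 = 0 → T = 218/(3.7·0.390731) = 150.792 ≈ 150.8 kN.
ΣF_x = 0: A_x − T·cos23° = 0 → A_x = 150.792 × 0.920505 = 138.8 kN.
ΣF_y = 0: A_y + T·sin23° − 40 − 55 − 25 = 0 → A_y = 120 − 150.792 × 0.390731 = 61.08 kN.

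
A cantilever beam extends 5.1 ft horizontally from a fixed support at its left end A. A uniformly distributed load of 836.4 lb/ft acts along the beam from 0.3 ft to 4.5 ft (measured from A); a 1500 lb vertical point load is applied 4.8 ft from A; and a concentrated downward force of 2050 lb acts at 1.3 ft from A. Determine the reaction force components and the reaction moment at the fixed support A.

A_x = 0, A_y = 7063 lb, M_A = 18300 lb·ft

Resultant of the distributed load: 836.4 × 4.2 = 3512.88 lb at 2.4 ft from A.
ΣF_x = 0: A_x = 0.
ΣF_y = 0: A_y − 836.4·4.2 − 1500 − 2050 = 0 → A_y = 7063 lb.
ΣM about A: M_A − (836.4·4.2)·2.4 − 1500·4.8 − 2050·1.3 = 0 → M_A = 18300 lb·ft.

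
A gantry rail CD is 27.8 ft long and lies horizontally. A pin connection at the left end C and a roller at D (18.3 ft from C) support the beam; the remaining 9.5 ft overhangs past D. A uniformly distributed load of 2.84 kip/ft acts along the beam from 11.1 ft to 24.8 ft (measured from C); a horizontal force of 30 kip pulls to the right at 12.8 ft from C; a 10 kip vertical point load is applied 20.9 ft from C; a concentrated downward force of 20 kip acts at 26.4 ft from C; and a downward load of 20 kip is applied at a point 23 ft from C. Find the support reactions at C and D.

C_x = -30.00 kip, C_y = -14.67 kip, D_y = 103.6 kip

Resultant of the distributed load: 2.84 × 13.7 = 38.908 kip at 17.95 ft from C.
Taking moments about C: D_y·18.3 − (2.84·13.7)·17.95 − 10·20.9 − 20·26.4 − 20·23 = 0 → D_y = 1895.3986/18.3 = 103.574 ≈ 103.6 kip.
ΣF_y = 0: C_y + 103.574 − 2.84·13.7 − 10 − 20 − 20 = 0 → C_y = -14.67 kip.
ΣF_x = 0: C_x + 30 = 0 → C_x = -30.00 kip.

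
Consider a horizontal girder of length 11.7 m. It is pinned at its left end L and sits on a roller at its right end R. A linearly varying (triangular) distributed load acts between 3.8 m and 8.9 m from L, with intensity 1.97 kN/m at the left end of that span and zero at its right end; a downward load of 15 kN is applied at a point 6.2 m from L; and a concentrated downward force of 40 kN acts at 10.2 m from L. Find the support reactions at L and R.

Resultant of the triangular load: ½ × 1.97 × 5.1 = 5.0235 kN, acting at 5.5 m from L (one-third of the span from the peak).
ΣM about L: R_y·11.7 − (½·1.97·5.1)·5.5 − 15·6.2 − 40·10.2 = 0 → R_y = 528.62925/11.7 = 45.182 ≈ 45.18 kN.
ΣF_y = 0: L_y + 45.182 − ½·1.97·5.1 − 15 − 40 = 0 → L_y = 14.84 kN.
ΣF_x = 0: no horizontal applied forces, so L_x = 0.

L_x = 0, L_y = 14.84 kN, R_y = 45.18 kN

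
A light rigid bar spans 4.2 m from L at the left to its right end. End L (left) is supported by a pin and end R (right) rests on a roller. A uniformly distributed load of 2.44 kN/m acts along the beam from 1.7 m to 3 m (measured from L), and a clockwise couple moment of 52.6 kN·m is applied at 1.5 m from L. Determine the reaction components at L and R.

L_x = 0, L_y = -11.13 kN, R_y = 14.30 kN

Resultant of the distributed load: 2.44 × 1.3 = 3.172 kN at 2.35 m from L.
ΣM about L: R_y·4.2 − (2.44·1.3)·2.35 − 52.6 = 0 → R_y = 60.0542/4.2 = 14.2986 ≈ 14.30 kN.
ΣF_y = 0: L_y + 14.2986 − 2.44·1.3 = 0 → L_y = -11.13 kN.
ΣF_x = 0: no horizontal applied forces, so L_x = 0.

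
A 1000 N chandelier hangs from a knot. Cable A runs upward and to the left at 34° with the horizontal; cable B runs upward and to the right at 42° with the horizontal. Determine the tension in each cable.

T_A = 765.9 N, T_B = 854.4 N

ΣF_x = 0: −T_A·cos34° + T_B·cos42° = 0 → T_B = 1.11558·T_A.
ΣF_y = 0: T_A·sin34° + T_B·sin42° = 1000.
Substitute: T_A·(0.559193 + 1.11558·0.669131) = 1000 → T_A = 765.895 ≈ 765.9 N.
Then T_B = 1.11558 × 765.895 = 854.4 N.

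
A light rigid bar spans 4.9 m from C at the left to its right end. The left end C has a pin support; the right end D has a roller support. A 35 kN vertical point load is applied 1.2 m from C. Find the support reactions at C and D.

C_x = 0, C_y = 26.43 kN, D_y = 8.571 kN

Taking moments about C: D_y·4.9 − 35·1.2 = 0 → D_y = 42/4.9 = 8.57143 ≈ 8.571 kN.
ΣF_y = 0: C_y + 8.57143 − 35 = 0 → C_y = 26.43 kN.
ΣF_x = 0: no horizontal applied forces, so C_x = 0.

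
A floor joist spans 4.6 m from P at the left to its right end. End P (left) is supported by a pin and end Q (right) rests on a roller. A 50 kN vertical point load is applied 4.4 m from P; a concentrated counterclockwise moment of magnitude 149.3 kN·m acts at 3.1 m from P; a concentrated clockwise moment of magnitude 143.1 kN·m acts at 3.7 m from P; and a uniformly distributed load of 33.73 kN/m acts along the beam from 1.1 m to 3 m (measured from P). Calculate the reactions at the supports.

Resultant of the distributed load: 33.73 × 1.9 = 64.087 kN at 2.05 m from P.
Taking moments about P: Q_y·4.6 − 50·4.4 + 149.3 − 143.1 − (33.73·1.9)·2.05 = 0 → Q_y = 345.17835/4.6 = 75.0388 ≈ 75.04 kN.
ΣF_y = 0: P_y + 75.0388 − 50 − 33.73·1.9 = 0 → P_y = 39.05 kN.
ΣF_x = 0: no horizontal applied forces, so P_x = 0.

P_x = 0, P_y = 39.05 kN, Q_y = 75.04 kN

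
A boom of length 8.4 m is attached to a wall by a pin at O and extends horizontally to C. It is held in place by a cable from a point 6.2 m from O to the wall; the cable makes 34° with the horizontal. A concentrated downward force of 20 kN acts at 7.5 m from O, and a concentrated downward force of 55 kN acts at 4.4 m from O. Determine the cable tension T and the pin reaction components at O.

ΣM about O: T·sin34°·6.2 − 20·7.5 − 55·4.4 = 0 → T = 392/(6.2·0.559193) = 113.066 ≈ 113.1 kN.
ΣF_x = 0: O_x − T·cos34° = 0 → O_x = 113.066 × 0.829038 = 93.74 kN.
ΣF_y = 0: O_y + T·sin34° − 20 − 55 = 0 → O_y = 75 − 113.066 × 0.559193 = 11.77 kN.

T = 113.1 kN, O_x = 93.74 kN, O_y = 11.77 kN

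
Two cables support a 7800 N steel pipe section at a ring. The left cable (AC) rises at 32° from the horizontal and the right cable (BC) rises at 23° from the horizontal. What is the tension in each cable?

ΣF_x = 0: −T_AC·cos32° + T_BC·cos23° = 0 → T_BC = 0.921286·T_AC.
ΣF_y = 0: T_AC·sin32° + T_BC·sin23° = 7800.
Substitute: T_AC·(0.529919 + 0.921286·0.390731) = 7800 → T_AC = 8765.09 ≈ 8765 N.
Then T_BC = 0.921286 × 8765.09 = 8075 N.

T_AC = 8765 N, T_BC = 8075 N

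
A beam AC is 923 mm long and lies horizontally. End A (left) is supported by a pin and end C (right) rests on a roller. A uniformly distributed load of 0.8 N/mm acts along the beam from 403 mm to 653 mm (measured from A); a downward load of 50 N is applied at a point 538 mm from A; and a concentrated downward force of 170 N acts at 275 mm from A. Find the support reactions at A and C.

A_x = 0, A_y = 225.8 N, C_y = 194.2 N

Resultant of the distributed load: 0.8 × 250 = 200 N at 528 mm from A.
Moments about A: C_y·923 − (0.8·250)·528 − 50·538 − 170·275 = 0 → C_y = 179250/923 = 194.204 ≈ 194.2 N.
ΣF_y = 0: A_y + 194.204 − 0.8·250 − 50 − 170 = 0 → A_y = 225.8 N.
ΣF_x = 0: no horizontal applied forces, so A_x = 0.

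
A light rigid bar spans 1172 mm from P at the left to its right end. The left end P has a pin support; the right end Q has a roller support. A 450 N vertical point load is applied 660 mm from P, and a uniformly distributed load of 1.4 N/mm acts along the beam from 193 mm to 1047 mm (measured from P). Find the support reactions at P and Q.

Resultant of the distributed load: 1.4 × 854 = 1195.6 N at 620 mm from P.
ΣM about P: Q_y·1172 − 450·660 − (1.4·854)·620 = 0 → Q_y = 1038272/1172 = 885.898 ≈ 885.9 N.
ΣF_y = 0: P_y + 885.898 − 450 − 1.4·854 = 0 → P_y = 759.7 N.
ΣF_x = 0: no horizontal applied forces, so P_x = 0.

P_x = 0, P_y = 759.7 N, Q_y = 885.9 N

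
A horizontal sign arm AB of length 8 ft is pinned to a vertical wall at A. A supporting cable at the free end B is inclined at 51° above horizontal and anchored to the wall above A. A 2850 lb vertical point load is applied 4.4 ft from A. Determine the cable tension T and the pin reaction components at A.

T = 2017 lb, A_x = 1269 lb, A_y = 1282 lb

ΣM about A: T·sin51°·8 − 2850·4.4 = 0 → T = 12540/(8·0.777146) = 2017 lb.
ΣF_x = 0: A_x − T·cos51° = 0 → A_x = 2017 × 0.62932 = 1269 lb.
ΣF_y = 0: A_y + T·sin51° − 2850 = 0 → A_y = 2850 − 2017 × 0.777146 = 1282 lb.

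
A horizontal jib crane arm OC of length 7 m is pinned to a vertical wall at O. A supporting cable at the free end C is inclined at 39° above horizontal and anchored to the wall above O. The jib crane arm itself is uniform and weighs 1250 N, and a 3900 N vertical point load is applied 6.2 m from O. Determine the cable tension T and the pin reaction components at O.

T = 6482 N, O_x = 5037 N, O_y = 1071 N

ΣM about O: T·sin39°·7 − 1250·3.5 − 3900·6.2 = 0 → T = 28555/(7·0.62932) = 6482.05 ≈ 6482 N.
ΣF_x = 0: O_x − T·cos39° = 0 → O_x = 6482.05 × 0.777146 = 5037 N.
ΣF_y = 0: O_y + T·sin39° − 1250 − 3900 = 0 → O_y = 5150 − 6482.05 × 0.62932 = 1071 N.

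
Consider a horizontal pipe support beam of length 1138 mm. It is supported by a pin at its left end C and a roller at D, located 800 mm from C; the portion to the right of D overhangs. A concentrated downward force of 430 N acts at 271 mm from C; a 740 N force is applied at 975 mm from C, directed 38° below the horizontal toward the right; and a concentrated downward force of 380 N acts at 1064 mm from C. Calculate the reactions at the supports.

C_x = -583.1 N, C_y = 59.28 N, D_y = 1206 N

Moments about C: D_y·800 − 430·271 − 740·sin38°·975 − 380·1064 = 0 → D_y = 965050/800 = 1206.31 ≈ 1206 N.
ΣF_y = 0: C_y + 1206.31 − 430 − 740·sin38° − 380 = 0 → C_y = 59.28 N.
ΣF_x = 0: C_x + 740·cos38° = 0 → C_x = -583.1 N.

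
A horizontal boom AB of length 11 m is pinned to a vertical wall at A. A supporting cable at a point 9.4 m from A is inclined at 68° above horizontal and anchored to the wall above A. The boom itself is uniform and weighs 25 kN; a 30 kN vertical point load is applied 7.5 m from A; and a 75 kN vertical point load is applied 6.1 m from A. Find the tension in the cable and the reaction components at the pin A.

ΣM about A: T·sin68°·9.4 − 25·5.5 − 30·7.5 − 75·6.1 = 0 → T = 820/(9.4·0.927184) = 94.0849 ≈ 94.08 kN.
ΣF_x = 0: A_x − T·cos68° = 0 → A_x = 94.0849 × 0.374607 = 35.24 kN.
ΣF_y = 0: A_y + T·sin68° − 25 − 30 − 75 = 0 → A_y = 130 − 94.0849 × 0.927184 = 42.77 kN.

T = 94.08 kN, A_x = 35.24 kN, A_y = 42.77 kN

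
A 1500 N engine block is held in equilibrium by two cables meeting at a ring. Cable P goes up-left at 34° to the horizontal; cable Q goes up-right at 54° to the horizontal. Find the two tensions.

ΣF_x = 0: −T_P·cos34° + T_Q·cos54° = 0 → T_Q = 1.41044·T_P.
ΣF_y = 0: T_P·sin34° + T_Q·sin54° = 1500.
Substitute: T_P·(0.559193 + 1.41044·0.809017) = 1500 → T_P = 882.216 ≈ 882.2 N.
Then T_Q = 1.41044 × 882.216 = 1244 N.

T_P = 882.2 N, T_Q = 1244 N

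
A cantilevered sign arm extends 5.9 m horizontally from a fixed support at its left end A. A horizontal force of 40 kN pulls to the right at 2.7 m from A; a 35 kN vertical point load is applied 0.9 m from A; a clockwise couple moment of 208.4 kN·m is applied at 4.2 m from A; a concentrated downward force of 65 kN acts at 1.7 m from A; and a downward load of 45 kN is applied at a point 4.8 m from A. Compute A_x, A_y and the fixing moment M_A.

ΣF_x = 0: A_x + 40 = 0 → A_x = -40.00 kN.
ΣF_y = 0: A_y − 35 − 65 − 45 = 0 → A_y = 145.0 kN.
ΣM about A: M_A − 35·0.9 − 208.4 − 65·1.7 − 45·4.8 = 0 → M_A = 566.4 kN·m.

A_x = -40.00 kN, A_y = 145.0 kN, M_A = 566.4 kN·m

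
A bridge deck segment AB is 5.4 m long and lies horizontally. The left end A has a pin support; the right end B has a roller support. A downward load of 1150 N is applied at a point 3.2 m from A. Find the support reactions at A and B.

A_x = 0, A_y = 468.5 N, B_y = 681.5 N

ΣM about A: B_y·5.4 − 1150·3.2 = 0 → B_y = 3680/5.4 = 681.481 ≈ 681.5 N.
ΣF_y = 0: A_y + 681.481 − 1150 = 0 → A_y = 468.5 N.
ΣF_x = 0: no horizontal applied forces, so A_x = 0.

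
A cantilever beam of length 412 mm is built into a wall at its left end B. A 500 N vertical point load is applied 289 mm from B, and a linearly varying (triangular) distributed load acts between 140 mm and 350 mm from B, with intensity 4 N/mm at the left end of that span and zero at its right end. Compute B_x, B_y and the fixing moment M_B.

B_x = 0, B_y = 920.0 N, M_B = 232700 N·mm

Resultant of the triangular load: ½ × 4 × 210 = 420 N, acting at 210 mm from B (one-third of the span from the peak).
ΣF_x = 0: B_x = 0.
ΣF_y = 0: B_y − 500 − ½·4·210 = 0 → B_y = 920.0 N.
ΣM about B: M_B − 500·289 − (½·4·210)·210 = 0 → M_B = 232700 N·mm.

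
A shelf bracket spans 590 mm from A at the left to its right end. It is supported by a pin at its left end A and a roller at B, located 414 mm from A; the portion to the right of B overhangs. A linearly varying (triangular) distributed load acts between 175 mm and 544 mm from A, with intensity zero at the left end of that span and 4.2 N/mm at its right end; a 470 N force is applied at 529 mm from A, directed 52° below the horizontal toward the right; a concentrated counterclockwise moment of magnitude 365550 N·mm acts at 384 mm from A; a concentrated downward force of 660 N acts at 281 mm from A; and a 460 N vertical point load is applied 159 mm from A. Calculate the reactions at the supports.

A_x = -289.4 N, A_y = 1262 N, B_y = 1003 N

Resultant of the triangular load: ½ × 4.2 × 369 = 774.9 N, acting at 421 mm from A (one-third of the span from the peak).
Moments about A: B_y·414 − (½·4.2·369)·421 − 470·sin52°·529 + 365550 − 660·281 − 460·159 = 0 → B_y = 415206/414 = 1002.91 ≈ 1003 N.
ΣF_y = 0: A_y + 1002.91 − ½·4.2·369 − 470·sin52° − 660 − 460 = 0 → A_y = 1262 N.
ΣF_x = 0: A_x + 470·cos52° = 0 → A_x = -289.4 N.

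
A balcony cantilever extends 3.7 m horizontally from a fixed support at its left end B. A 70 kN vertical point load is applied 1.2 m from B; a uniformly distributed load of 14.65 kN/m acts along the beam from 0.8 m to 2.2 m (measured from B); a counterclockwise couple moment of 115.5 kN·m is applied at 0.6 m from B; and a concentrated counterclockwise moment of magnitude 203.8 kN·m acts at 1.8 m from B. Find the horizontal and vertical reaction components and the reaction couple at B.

Resultant of the distributed load: 14.65 × 1.4 = 20.51 kN at 1.5 m from B.
ΣF_x = 0: B_x = 0.
ΣF_y = 0: B_y − 70 − 14.65·1.4 = 0 → B_y = 90.51 kN.
ΣM about B: M_B − 70·1.2 − (14.65·1.4)·1.5 + 115.5 + 203.8 = 0 → M_B = -204.5 kN·m.

B_x = 0, B_y = 90.51 kN, M_B = -204.5 kN·m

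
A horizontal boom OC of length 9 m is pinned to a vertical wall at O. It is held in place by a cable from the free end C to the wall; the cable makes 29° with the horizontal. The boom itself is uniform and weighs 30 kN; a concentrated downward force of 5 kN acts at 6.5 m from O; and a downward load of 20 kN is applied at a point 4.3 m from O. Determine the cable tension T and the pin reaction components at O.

ΣM about O: T·sin29°·9 − 30·4.5 − 5·6.5 − 20·4.3 = 0 → T = 253.5/(9·0.48481) = 58.0984 ≈ 58.10 kN.
ΣF_x = 0: O_x − T·cos29° = 0 → O_x = 58.0984 × 0.87462 = 50.81 kN.
ΣF_y = 0: O_y + T·sin29° − 30 − 5 − 20 = 0 → O_y = 55 − 58.0984 × 0.48481 = 26.83 kN.

T = 58.10 kN, O_x = 50.81 kN, O_y = 26.83 kN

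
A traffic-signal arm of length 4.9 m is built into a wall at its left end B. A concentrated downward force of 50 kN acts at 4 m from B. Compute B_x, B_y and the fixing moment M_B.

ΣF_x = 0: B_x = 0.
ΣF_y = 0: B_y − 50 = 0 → B_y = 50.00 kN.
ΣM about B: M_B − 50·4 = 0 → M_B = 200.0 kN·m.

B_x = 0, B_y = 50.00 kN, M_B = 200.0 kN·m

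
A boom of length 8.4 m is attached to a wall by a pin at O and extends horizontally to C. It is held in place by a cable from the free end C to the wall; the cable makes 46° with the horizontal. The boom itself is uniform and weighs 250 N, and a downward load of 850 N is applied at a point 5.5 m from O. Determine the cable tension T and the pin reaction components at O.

ΣM about O: T·sin46°·8.4 − 250·4.2 − 850·5.5 = 0 → T = 5725/(8.4·0.71934) = 947.462 ≈ 947.5 N.
ΣF_x = 0: O_x − T·cos46° = 0 → O_x = 947.462 × 0.694658 = 658.2 N.
ΣF_y = 0: O_y + T·sin46° − 250 − 850 = 0 → O_y = 1100 − 947.462 × 0.71934 = 418.5 N.

T = 947.5 N, O_x = 658.2 N, O_y = 418.5 N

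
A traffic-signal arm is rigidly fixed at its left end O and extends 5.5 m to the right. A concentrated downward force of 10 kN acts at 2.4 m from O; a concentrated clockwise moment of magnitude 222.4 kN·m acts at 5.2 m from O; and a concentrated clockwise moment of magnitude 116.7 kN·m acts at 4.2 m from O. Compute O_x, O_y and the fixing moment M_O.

ΣF_x = 0: O_x = 0.
ΣF_y = 0: O_y − 10 = 0 → O_y = 10.00 kN.
ΣM about O: M_O − 10·2.4 − 222.4 − 116.7 = 0 → M_O = 363.1 kN·m.

O_x = 0, O_y = 10.00 kN, M_O = 363.1 kN·m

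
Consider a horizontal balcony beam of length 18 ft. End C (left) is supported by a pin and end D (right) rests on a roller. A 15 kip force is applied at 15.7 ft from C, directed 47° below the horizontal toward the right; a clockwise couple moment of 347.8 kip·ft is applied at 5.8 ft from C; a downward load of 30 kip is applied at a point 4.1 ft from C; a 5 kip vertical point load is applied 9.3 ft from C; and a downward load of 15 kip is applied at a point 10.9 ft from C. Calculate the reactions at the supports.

Moments about C: D_y·18 − 15·sin47°·15.7 − 347.8 − 30·4.1 − 5·9.3 − 15·10.9 = 0 → D_y = 853.034/18 = 47.3908 ≈ 47.39 kip.
ΣF_y = 0: C_y + 47.3908 − 15·sin47° − 30 − 5 − 15 = 0 → C_y = 13.58 kip.
ΣF_x = 0: C_x + 15·cos47° = 0 → C_x = -10.23 kip.

C_x = -10.23 kip, C_y = 13.58 kip, D_y = 47.39 kip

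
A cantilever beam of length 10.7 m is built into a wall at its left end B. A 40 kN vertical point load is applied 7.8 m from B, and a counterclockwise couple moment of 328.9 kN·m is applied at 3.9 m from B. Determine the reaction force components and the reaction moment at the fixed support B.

B_x = 0, B_y = 40.00 kN, M_B = -16.90 kN·m

ΣF_x = 0: B_x = 0.
ΣF_y = 0: B_y − 40 = 0 → B_y = 40.00 kN.
ΣM about B: M_B − 40·7.8 + 328.9 = 0 → M_B = -16.90 kN·m.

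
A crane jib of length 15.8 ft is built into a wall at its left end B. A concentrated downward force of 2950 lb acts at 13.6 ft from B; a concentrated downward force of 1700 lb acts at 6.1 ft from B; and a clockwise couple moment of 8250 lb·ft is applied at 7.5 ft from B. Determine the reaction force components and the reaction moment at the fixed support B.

B_x = 0, B_y = 4650 lb, M_B = 58740 lb·ft

ΣF_x = 0: B_x = 0.
ΣF_y = 0: B_y − 2950 − 1700 = 0 → B_y = 4650 lb.
ΣM about B: M_B − 2950·13.6 − 1700·6.1 − 8250 = 0 → M_B = 58740 lb·ft.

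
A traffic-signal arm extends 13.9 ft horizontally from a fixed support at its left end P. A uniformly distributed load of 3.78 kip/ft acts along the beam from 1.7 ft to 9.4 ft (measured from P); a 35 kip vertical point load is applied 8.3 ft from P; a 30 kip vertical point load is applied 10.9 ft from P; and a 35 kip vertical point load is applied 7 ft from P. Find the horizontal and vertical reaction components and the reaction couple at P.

Resultant of the distributed load: 3.78 × 7.7 = 29.106 kip at 5.55 ft from P.
ΣF_x = 0: P_x = 0.
ΣF_y = 0: P_y − 3.78·7.7 − 35 − 30 − 35 = 0 → P_y = 129.1 kip.
ΣM about P: M_P − (3.78·7.7)·5.55 − 35·8.3 − 30·10.9 − 35·7 = 0 → M_P = 1024 kip·ft.

P_x = 0, P_y = 129.1 kip, M_P = 1024 kip·ft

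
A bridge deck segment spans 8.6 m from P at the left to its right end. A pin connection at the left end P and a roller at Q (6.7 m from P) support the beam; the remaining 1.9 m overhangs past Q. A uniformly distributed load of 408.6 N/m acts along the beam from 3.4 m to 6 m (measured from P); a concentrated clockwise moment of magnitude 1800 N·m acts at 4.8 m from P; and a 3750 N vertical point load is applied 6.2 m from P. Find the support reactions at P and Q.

P_x = 0, P_y = 328.3 N, Q_y = 4484 N

Resultant of the distributed load: 408.6 × 2.6 = 1062.36 N at 4.7 m from P.
Moments about P: Q_y·6.7 − (408.6·2.6)·4.7 − 1800 − 3750·6.2 = 0 → Q_y = 30043.092/6.7 = 4484.04 ≈ 4484 N.
ΣF_y = 0: P_y + 4484.04 − 408.6·2.6 − 3750 = 0 → P_y = 328.3 N.
ΣF_x = 0: no horizontal applied forces, so P_x = 0.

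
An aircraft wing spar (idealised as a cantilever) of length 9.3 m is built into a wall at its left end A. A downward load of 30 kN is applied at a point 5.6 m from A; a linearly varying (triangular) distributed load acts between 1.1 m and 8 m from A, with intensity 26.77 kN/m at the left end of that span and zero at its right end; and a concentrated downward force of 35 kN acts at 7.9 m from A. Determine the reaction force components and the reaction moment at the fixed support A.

Resultant of the triangular load: ½ × 26.77 × 6.9 = 92.3565 kN, acting at 3.4 m from A (one-third of the span from the peak).
ΣF_x = 0: A_x = 0.
ΣF_y = 0: A_y − 30 − ½·26.77·6.9 − 35 = 0 → A_y = 157.4 kN.
ΣM about A: M_A − 30·5.6 − (½·26.77·6.9)·3.4 − 35·7.9 = 0 → M_A = 758.5 kN·m.

A_x = 0, A_y = 157.4 kN, M_A = 758.5 kN·m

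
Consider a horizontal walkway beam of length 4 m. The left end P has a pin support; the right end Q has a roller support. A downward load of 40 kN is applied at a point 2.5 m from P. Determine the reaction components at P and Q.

P_x = 0, P_y = 15.00 kN, Q_y = 25.00 kN

Moments about P: Q_y·4 − 40·2.5 = 0 → Q_y = 100/4 = 25.00 kN.
ΣF_y = 0: P_y + 25 − 40 = 0 → P_y = 15.00 kN.
ΣF_x = 0: no horizontal applied forces, so P_x = 0.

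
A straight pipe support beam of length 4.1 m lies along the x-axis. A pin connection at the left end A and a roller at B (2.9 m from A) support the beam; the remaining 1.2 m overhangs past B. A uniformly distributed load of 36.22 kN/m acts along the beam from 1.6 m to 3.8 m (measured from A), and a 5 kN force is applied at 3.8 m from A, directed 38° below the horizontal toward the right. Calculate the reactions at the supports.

Resultant of the distributed load: 36.22 × 2.2 = 79.684 kN at 2.7 m from A.
Taking moments about A: B_y·2.9 − (36.22·2.2)·2.7 − 5·sin38°·3.8 = 0 → B_y = 226.844/2.9 = 78.2221 ≈ 78.22 kN.
ΣF_y = 0: A_y + 78.2221 − 36.22·2.2 − 5·sin38° = 0 → A_y = 4.540 kN.
ΣF_x = 0: A_x + 5·cos38° = 0 → A_x = -3.940 kN.

A_x = -3.940 kN, A_y = 4.540 kN, B_y = 78.22 kN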